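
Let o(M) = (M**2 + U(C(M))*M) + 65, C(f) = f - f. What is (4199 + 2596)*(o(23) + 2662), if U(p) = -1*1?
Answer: 21968235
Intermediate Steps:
C(f) = 0
U(p) = -1
o(M) = 65 + M**2 - M (o(M) = (M**2 - M) + 65 = 65 + M**2 - M)
(4199 + 2596)*(o(23) + 2662) = (4199 + 2596)*((65 + 23**2 - 1*23) + 2662) = 6795*((65 + 529 - 23) + 2662) = 6795*(571 + 2662) = 6795*3233 = 21968235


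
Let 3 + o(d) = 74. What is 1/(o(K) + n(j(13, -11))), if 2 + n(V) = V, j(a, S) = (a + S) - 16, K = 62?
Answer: 1/55 ≈ 0.018182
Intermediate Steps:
j(a, S) = -16 + S + a (j(a, S) = (S + a) - 16 = -16 + S + a)
n(V) = -2 + V
o(d) = 71 (o(d) = -3 + 74 = 71)
1/(o(K) + n(j(13, -11))) = 1/(71 + (-2 + (-16 - 11 + 13))) = 1/(71 + (-2 - 14)) = 1/(71 - 16) = 1/55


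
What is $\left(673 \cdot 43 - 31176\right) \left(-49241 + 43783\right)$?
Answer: $12209546$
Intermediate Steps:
$\left(673 \cdot 43 - 31176\right) \left(-49241 + 43783\right) = \left(28939 - 31176\right) \left(-5458\right) = \left(-2237\right) \left(-5458\right) = 12209546$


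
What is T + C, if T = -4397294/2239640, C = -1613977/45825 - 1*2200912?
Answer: -1737590175109091/789473100 ≈ -2.2009e+6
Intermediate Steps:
C = -100858406377/45825 (C = -1613977*1/45825 - 2200912 = -1613977/45825 - 2200912 = -100858406377/45825 ≈ -2.2009e+6)
T = -2198647/1119820 (T = -4397294*1/2239640 = -2198647/1119820 ≈ -1.9634)
T + C = -2198647/1119820 - 100858406377/45825 = -1737590175109091/789473100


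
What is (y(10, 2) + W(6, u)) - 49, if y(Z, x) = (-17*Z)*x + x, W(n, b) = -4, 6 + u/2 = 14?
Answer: -391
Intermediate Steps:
u = 16 (u = -12 + 2*14 = -12 + 28 = 16)
y(Z, x) = x - 17*Z*x (y(Z, x) = -17*Z*x + x = x - 17*Z*x)
(y(10, 2) + W(6, u)) - 49 = (2*(1 - 17*10) - 4) - 49 = (2*(1 - 170) - 4) - 49 = (2*(-169) - 4) - 49 = (-338 - 4) - 49 = -342 - 49 = -391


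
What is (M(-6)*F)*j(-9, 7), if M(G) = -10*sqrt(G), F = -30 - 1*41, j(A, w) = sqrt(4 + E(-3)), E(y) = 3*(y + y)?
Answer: -1420*sqrt(21) ≈ -6507.3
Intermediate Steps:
E(y) = 6*y (E(y) = 3*(2*y) = 6*y)
j(A, w) = I*sqrt(14) (j(A, w) = sqrt(4 + 6*(-3)) = sqrt(4 - 18) = sqrt(-14) = I*sqrt(14))
F = -71 (F = -30 - 41 = -71)
(M(-6)*F)*j(-9, 7) = (-10*I*sqrt(6)*(-71))*(I*sqrt(14)) = (710*I*sqrt(6))*(I*sqrt(14)) = -1420*sqrt(21)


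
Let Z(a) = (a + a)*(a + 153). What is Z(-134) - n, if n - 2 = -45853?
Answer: 40759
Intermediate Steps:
n = -45851 (n = 2 - 45853 = -45851)
Z(a) = 2*a*(153 + a) (Z(a) = (2*a)*(153 + a) = 2*a*(153 + a))
Z(-134) - n = 2*(-134)*(153 - 134) - 1*(-45851) = 2*(-134)*19 + 45851 = -5092 + 45851 = 40759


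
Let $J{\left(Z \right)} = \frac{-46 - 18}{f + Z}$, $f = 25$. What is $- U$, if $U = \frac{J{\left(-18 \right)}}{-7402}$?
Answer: $- \frac{32}{25907} \approx -0.0012352$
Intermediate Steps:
$J{\left(Z \right)} = - \frac{64}{25 + Z}$ ($J{\left(Z \right)} = \frac{-46 - 18}{25 + Z} = - \frac{64}{25 + Z}$)
$U = \frac{32}{25907}$ ($U = \frac{\left(-64\right) \frac{1}{25 - 18}}{-7402} = - \frac{64}{7} \left(- \frac{1}{7402}\right) = \left(-64\right) \frac{1}{7} \left(- \frac{1}{7402}\right) = \left(- \frac{64}{7}\right) \left(- \frac{1}{7402}\right) = \frac{32}{25907} \approx 0.0012352$)
$- U = \left(-1\right) \frac{32}{25907} = - \frac{32}{25907}$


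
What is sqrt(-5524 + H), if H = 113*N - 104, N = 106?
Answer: 5*sqrt(254) ≈ 79.687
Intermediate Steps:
H = 11874 (H = 113*106 - 104 = 11978 - 104 = 11874)
sqrt(-5524 + H) = sqrt(-5524 + 11874) = sqrt(6350) = 5*sqrt(254)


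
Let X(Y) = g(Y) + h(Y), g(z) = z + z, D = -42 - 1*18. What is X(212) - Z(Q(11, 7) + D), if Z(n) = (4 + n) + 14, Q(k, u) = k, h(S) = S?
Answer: 667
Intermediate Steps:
D = -60 (D = -42 - 18 = -60)
g(z) = 2*z
Z(n) = 18 + n
X(Y) = 3*Y (X(Y) = 2*Y + Y = 3*Y)
X(212) - Z(Q(11, 7) + D) = 3*212 - (18 + (11 - 60)) = 636 - (18 - 49) = 636 - 1*(-31) = 636 + 31 = 667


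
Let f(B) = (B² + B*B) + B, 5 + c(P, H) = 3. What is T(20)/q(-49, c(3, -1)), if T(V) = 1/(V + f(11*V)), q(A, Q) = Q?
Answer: -1/194080 ≈ -5.1525e-6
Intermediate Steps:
c(P, H) = -2 (c(P, H) = -5 + 3 = -2)
f(B) = B + 2*B² (f(B) = (B² + B²) + B = 2*B² + B = B + 2*B²)
T(V) = 1/(V + 11*V*(1 + 22*V)) (T(V) = 1/(V + (11*V)*(1 + 2*(11*V))) = 1/(V + (11*V)*(1 + 22*V)) = 1/(V + 11*V*(1 + 22*V)))
T(20)/q(-49, c(3, -1)) = ((½)/(20*(6 + 121*20)))/(-2) = ((½)*(1/20)/(6 + 2420))*(-½) = ((½)*(1/20)/2426)*(-½) = ((½)*(1/20)*(1/2426))*(-½) = (1/97040)*(-½) = -1/194080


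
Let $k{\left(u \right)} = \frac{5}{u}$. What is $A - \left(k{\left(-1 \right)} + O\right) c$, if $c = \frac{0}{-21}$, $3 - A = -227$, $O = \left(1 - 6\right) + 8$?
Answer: $230$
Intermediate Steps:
$O = 3$ ($O = -5 + 8 = 3$)
$A = 230$ ($A = 3 - -227 = 3 + 227 = 230$)
$c = 0$ ($c = 0 \left(- \frac{1}{21}\right) = 0$)
$A - \left(k{\left(-1 \right)} + O\right) c = 230 - \left(\frac{5}{-1} + 3\right) 0 = 230 - \left(5 \left(-1\right) + 3\right) 0 = 230 - \left(-5 + 3\right) 0 = 230 - \left(-2\right) 0 = 230 - 0 = 230 + 0 = 230$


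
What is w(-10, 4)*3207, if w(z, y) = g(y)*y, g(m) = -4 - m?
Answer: -102624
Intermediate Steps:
w(z, y) = y*(-4 - y) (w(z, y) = (-4 - y)*y = y*(-4 - y))
w(-10, 4)*3207 = -1*4*(4 + 4)*3207 = -1*4*8*3207 = -32*3207 = -102624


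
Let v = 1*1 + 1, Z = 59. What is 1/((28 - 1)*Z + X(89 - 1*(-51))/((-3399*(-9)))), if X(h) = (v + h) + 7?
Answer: 30591/48731612 ≈ 0.00062774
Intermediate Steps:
v = 2 (v = 1 + 1 = 2)
X(h) = 9 + h (X(h) = (2 + h) + 7 = 9 + h)
1/((28 - 1)*Z + X(89 - 1*(-51))/((-3399*(-9)))) = 1/((28 - 1)*59 + (9 + (89 - 1*(-51)))/((-3399*(-9)))) = 1/(27*59 + (9 + (89 + 51))/30591) = 1/(1593 + (9 + 140)*(1/30591)) = 1/(1593 + 149*(1/30591)) = 1/(1593 + 149/30591) = 1/(48731612/30591) = 30591/48731612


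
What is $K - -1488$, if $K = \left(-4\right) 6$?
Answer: $1464$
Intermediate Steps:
$K = -24$
$K - -1488 = -24 - -1488 = -24 + 1488 = 1464$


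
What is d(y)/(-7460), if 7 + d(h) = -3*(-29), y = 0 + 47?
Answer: -4/373 ≈ -0.010724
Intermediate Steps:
y = 47
d(h) = 80 (d(h) = -7 - 3*(-29) = -7 + 87 = 80)
d(y)/(-7460) = 80/(-7460) = 80*(-1/7460) = -4/373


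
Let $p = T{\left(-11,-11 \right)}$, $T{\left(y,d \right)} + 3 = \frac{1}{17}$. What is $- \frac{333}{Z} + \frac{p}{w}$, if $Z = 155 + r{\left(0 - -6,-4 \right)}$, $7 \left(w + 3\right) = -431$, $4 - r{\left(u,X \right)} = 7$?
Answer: $- \frac{626393}{291992} \approx -2.1452$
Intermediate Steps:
$r{\left(u,X \right)} = -3$ ($r{\left(u,X \right)} = 4 - 7 = -3$)
$w = - \frac{452}{7}$ ($w = -3 + \frac{1}{7} \left(-431\right) = -3 - \frac{431}{7} = - \frac{452}{7} \approx -64.571$)
$T{\left(y,d \right)} = - \frac{50}{17}$ ($T{\left(y,d \right)} = -3 + \frac{1}{17} = - \frac{50}{17}$)
$p = - \frac{50}{17} \approx -2.9412$
$Z = 152$ ($Z = 155 - 3 = 152$)
$- \frac{333}{Z} + \frac{p}{w} = - \frac{333}{152} - \frac{50}{17 \left(- \frac{452}{7}\right)} = \left(-333\right) \frac{1}{152} - - \frac{175}{3842} = - \frac{333}{152} + \frac{175}{3842} = - \frac{626393}{291992}$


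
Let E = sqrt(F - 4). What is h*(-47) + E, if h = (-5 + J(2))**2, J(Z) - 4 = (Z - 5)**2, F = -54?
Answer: -3008 + I*sqrt(58) ≈ -3008.0 + 7.6158*I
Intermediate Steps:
J(Z) = 4 + (-5 + Z)**2 (J(Z) = 4 + (Z - 5)**2 = 4 + (-5 + Z)**2)
h = 64 (h = (-5 + (4 + (-5 + 2)**2))**2 = (-5 + (4 + (-3)**2))**2 = (-5 + (4 + 9))**2 = (-5 + 13)**2 = 8**2 = 64)
E = I*sqrt(58) (E = sqrt(-54 - 4) = sqrt(-58) = I*sqrt(58) ≈ 7.6158*I)
h*(-47) + E = 64*(-47) + I*sqrt(58) = -3008 + I*sqrt(58)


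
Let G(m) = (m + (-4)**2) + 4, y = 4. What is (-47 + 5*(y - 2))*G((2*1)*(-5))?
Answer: -370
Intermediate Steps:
G(m) = 20 + m (G(m) = (m + 16) + 4 = (16 + m) + 4 = 20 + m)
(-47 + 5*(y - 2))*G((2*1)*(-5)) = (-47 + 5*(4 - 2))*(20 + (2*1)*(-5)) = (-47 + 5*2)*(20 + 2*(-5)) = (-47 + 10)*(20 - 10) = -37*10 = -370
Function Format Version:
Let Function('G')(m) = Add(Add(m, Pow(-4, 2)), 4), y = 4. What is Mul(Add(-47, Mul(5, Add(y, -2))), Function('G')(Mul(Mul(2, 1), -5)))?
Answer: -370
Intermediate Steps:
Function('G')(m) = Add(20, m) (Function('G')(m) = Add(Add(m, 16), 4) = Add(Add(16, m), 4) = Add(20, m))
Mul(Add(-47, Mul(5, Add(y, -2))), Function('G')(Mul(Mul(2, 1), -5))) = Mul(Add(-47, Mul(5, Add(4, -2))), Add(20, Mul(Mul(2, 1), -5))) = Mul(Add(-47, Mul(5, 2)), Add(20, Mul(2, -5))) = Mul(Add(-47, 10), Add(20, -10)) = Mul(-37, 10) = -370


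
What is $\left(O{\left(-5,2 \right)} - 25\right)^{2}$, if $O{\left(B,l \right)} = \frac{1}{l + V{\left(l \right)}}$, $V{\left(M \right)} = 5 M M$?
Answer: $\frac{301401}{484} \approx 622.73$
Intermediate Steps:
$V{\left(M \right)} = 5 M^{2}$
$O{\left(B,l \right)} = \frac{1}{l + 5 l^{2}}$
$\left(O{\left(-5,2 \right)} - 25\right)^{2} = \left(\frac{1}{2 \left(1 + 5 \cdot 2\right)} - 25\right)^{2} = \left(\frac{1}{2 \left(1 + 10\right)} - 25\right)^{2} = \left(\frac{1}{2 \cdot 11} - 25\right)^{2} = \left(\frac{1}{2} \cdot \frac{1}{11} - 25\right)^{2} = \left(\frac{1}{22} - 25\right)^{2} = \left(- \frac{549}{22}\right)^{2} = \frac{301401}{484}$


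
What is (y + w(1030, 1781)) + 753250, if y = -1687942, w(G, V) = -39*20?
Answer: -935472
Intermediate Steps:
w(G, V) = -780
(y + w(1030, 1781)) + 753250 = (-1687942 - 780) + 753250 = -1688722 + 753250 = -935472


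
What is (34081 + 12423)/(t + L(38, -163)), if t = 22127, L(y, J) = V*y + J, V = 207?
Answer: 23252/14915 ≈ 1.5590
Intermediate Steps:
L(y, J) = J + 207*y (L(y, J) = 207*y + J = J + 207*y)
(34081 + 12423)/(t + L(38, -163)) = (34081 + 12423)/(22127 + (-163 + 207*38)) = 46504/(22127 + (-163 + 7866)) = 46504/(22127 + 7703) = 46504/29830 = 46504*(1/29830) = 23252/14915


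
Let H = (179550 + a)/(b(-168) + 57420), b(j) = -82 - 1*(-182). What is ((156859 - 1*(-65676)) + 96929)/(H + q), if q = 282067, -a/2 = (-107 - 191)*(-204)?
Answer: 9187784640/8112275903 ≈ 1.1326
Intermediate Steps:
b(j) = 100 (b(j) = -82 + 182 = 100)
a = -121584 (a = -2*(-107 - 191)*(-204) = -(-596)*(-204) = -2*60792 = -121584)
H = 28983/28760 (H = (179550 - 121584)/(100 + 57420) = 57966/57520 = 57966*(1/57520) = 28983/28760 ≈ 1.0078)
((156859 - 1*(-65676)) + 96929)/(H + q) = ((156859 - 1*(-65676)) + 96929)/(28983/28760 + 282067) = ((156859 + 65676) + 96929)/(8112275903/28760) = (222535 + 96929)*(28760/8112275903) = 319464*(28760/8112275903) = 9187784640/8112275903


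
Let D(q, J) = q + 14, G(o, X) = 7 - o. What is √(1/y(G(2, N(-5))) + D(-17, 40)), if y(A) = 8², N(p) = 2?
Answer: I*√191/8 ≈ 1.7275*I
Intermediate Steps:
D(q, J) = 14 + q
y(A) = 64
√(1/y(G(2, N(-5))) + D(-17, 40)) = √(1/64 + (14 - 17)) = √(1/64 - 3) = √(-191/64) = I*√191/8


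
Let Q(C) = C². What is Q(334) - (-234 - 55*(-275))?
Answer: 96665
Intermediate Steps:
Q(334) - (-234 - 55*(-275)) = 334² - (-234 - 55*(-275)) = 111556 - (-234 + 15125) = 111556 - 1*14891 = 111556 - 14891 = 96665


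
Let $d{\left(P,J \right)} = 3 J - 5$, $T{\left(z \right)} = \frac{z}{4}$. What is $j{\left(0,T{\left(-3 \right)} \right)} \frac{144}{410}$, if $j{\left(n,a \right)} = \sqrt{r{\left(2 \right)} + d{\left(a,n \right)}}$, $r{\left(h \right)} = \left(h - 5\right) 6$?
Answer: $\frac{72 i \sqrt{23}}{205} \approx 1.6844 i$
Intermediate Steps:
$r{\left(h \right)} = -30 + 6 h$ ($r{\left(h \right)} = \left(-5 + h\right) 6 = -30 + 6 h$)
$T{\left(z \right)} = \frac{z}{4}$ ($T{\left(z \right)} = z \frac{1}{4} = \frac{z}{4}$)
$d{\left(P,J \right)} = -5 + 3 J$
$j{\left(n,a \right)} = \sqrt{-23 + 3 n}$ ($j{\left(n,a \right)} = \sqrt{\left(-30 + 6 \cdot 2\right) + \left(-5 + 3 n\right)} = \sqrt{\left(-30 + 12\right) + \left(-5 + 3 n\right)} = \sqrt{-18 + \left(-5 + 3 n\right)} = \sqrt{-23 + 3 n}$)
$j{\left(0,T{\left(-3 \right)} \right)} \frac{144}{410} = \sqrt{-23 + 3 \cdot 0} \cdot \frac{144}{410} = \sqrt{-23 + 0} \cdot 144 \cdot \frac{1}{410} = \sqrt{-23} \cdot \frac{72}{205} = i \sqrt{23} \cdot \frac{72}{205} = \frac{72 i \sqrt{23}}{205}$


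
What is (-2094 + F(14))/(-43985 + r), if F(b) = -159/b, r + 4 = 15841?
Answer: 29475/394072 ≈ 0.074796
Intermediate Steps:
r = 15837 (r = -4 + 15841 = 15837)
(-2094 + F(14))/(-43985 + r) = (-2094 - 159/14)/(-43985 + 15837) = (-2094 - 159*1/14)/(-28148) = (-2094 - 159/14)*(-1/28148) = -29475/14*(-1/28148) = 29475/394072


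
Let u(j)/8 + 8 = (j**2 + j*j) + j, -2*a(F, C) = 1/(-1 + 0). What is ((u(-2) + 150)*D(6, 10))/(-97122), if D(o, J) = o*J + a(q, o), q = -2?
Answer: -8107/97122 ≈ -0.083472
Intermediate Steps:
a(F, C) = 1/2 (a(F, C) = -1/(2*(-1 + 0)) = -1/2/(-1) = -1/2*(-1) = 1/2)
D(o, J) = 1/2 + J*o (D(o, J) = o*J + 1/2 = J*o + 1/2 = 1/2 + J*o)
u(j) = -64 + 8*j + 16*j**2 (u(j) = -64 + 8*((j**2 + j*j) + j) = -64 + 8*((j**2 + j**2) + j) = -64 + 8*(2*j**2 + j) = -64 + 8*(j + 2*j**2) = -64 + (8*j + 16*j**2) = -64 + 8*j + 16*j**2)
((u(-2) + 150)*D(6, 10))/(-97122) = (((-64 + 8*(-2) + 16*(-2)**2) + 150)*(1/2 + 10*6))/(-97122) = (((-64 - 16 + 16*4) + 150)*(1/2 + 60))*(-1/97122) = (((-64 - 16 + 64) + 150)*(121/2))*(-1/97122) = ((-16 + 150)*(121/2))*(-1/97122) = (134*(121/2))*(-1/97122) = 8107*(-1/97122) = -8107/97122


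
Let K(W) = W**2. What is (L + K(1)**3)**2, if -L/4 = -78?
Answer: 97969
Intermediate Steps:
L = 312 (L = -4*(-78) = 312)
(L + K(1)**3)**2 = (312 + (1**2)**3)**2 = (312 + 1**3)**2 = (312 + 1)**2 = 313**2 = 97969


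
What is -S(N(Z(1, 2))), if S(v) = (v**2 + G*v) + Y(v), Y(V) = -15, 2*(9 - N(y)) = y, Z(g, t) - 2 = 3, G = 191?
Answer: -5075/4 ≈ -1268.8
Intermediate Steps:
Z(g, t) = 5 (Z(g, t) = 2 + 3 = 5)
N(y) = 9 - y/2
S(v) = -15 + v**2 + 191*v (S(v) = (v**2 + 191*v) - 15 = -15 + v**2 + 191*v)
-S(N(Z(1, 2))) = -(-15 + (9 - 1/2*5)**2 + 191*(9 - 1/2*5)) = -(-15 + (9 - 5/2)**2 + 191*(9 - 5/2)) = -(-15 + (13/2)**2 + 191*(13/2)) = -(-15 + 169/4 + 2483/2) = -1*5075/4 = -5075/4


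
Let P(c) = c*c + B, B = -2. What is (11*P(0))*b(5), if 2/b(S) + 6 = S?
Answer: 44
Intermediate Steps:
b(S) = 2/(-6 + S)
P(c) = -2 + c**2 (P(c) = c*c - 2 = c**2 - 2 = -2 + c**2)
(11*P(0))*b(5) = (11*(-2 + 0**2))*(2/(-6 + 5)) = (11*(-2 + 0))*(2/(-1)) = (11*(-2))*(2*(-1)) = -22*(-2) = 44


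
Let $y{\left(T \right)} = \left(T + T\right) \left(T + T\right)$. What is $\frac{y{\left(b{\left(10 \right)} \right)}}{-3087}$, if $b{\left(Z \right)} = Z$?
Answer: $- \frac{400}{3087} \approx -0.12958$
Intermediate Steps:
$y{\left(T \right)} = 4 T^{2}$ ($y{\left(T \right)} = 2 T 2 T = 4 T^{2}$)
$\frac{y{\left(b{\left(10 \right)} \right)}}{-3087} = \frac{4 \cdot 10^{2}}{-3087} = 4 \cdot 100 \left(- \frac{1}{3087}\right) = 400 \left(- \frac{1}{3087}\right) = - \frac{400}{3087}$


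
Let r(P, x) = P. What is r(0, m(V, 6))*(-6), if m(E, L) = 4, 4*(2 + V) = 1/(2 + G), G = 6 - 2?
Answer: 0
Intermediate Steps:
G = 4
V = -47/24 (V = -2 + 1/(4*(2 + 4)) = -2 + (¼)/6 = -2 + (¼)*(⅙) = -2 + 1/24 = -47/24 ≈ -1.9583)
r(0, m(V, 6))*(-6) = 0*(-6) = 0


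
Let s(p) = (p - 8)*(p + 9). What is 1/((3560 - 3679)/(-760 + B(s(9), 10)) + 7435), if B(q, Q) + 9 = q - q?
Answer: 769/5717634 ≈ 0.00013450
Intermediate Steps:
s(p) = (-8 + p)*(9 + p)
B(q, Q) = -9 (B(q, Q) = -9 + (q - q) = -9 + 0 = -9)
1/((3560 - 3679)/(-760 + B(s(9), 10)) + 7435) = 1/((3560 - 3679)/(-760 - 9) + 7435) = 1/(-119/(-769) + 7435) = 1/(-119*(-1/769) + 7435) = 1/(119/769 + 7435) = 1/(5717634/769) = 769/5717634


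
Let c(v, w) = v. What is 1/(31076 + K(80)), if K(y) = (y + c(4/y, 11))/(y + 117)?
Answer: 3940/122441041 ≈ 3.2179e-5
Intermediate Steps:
K(y) = (y + 4/y)/(117 + y) (K(y) = (y + 4/y)/(y + 117) = (y + 4/y)/(117 + y))
1/(31076 + K(80)) = 1/(31076 + (4 + 80²)/(80*(117 + 80))) = 1/(31076 + (1/80)*(4 + 6400)/197) = 1/(31076 + (1/80)*(1/197)*6404) = 1/(31076 + 1601/3940) = 1/(122441041/3940) = 3940/122441041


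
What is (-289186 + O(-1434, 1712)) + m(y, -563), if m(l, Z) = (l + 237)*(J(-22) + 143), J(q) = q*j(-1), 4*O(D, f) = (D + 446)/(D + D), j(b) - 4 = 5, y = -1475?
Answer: -634103081/2868 ≈ -2.2110e+5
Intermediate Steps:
j(b) = 9 (j(b) = 4 + 5 = 9)
O(D, f) = (446 + D)/(8*D) (O(D, f) = ((D + 446)/(D + D))/4 = ((446 + D)/((2*D)))/4 = ((446 + D)*(1/(2*D)))/4 = ((446 + D)/(2*D))/4 = (446 + D)/(8*D))
J(q) = 9*q (J(q) = q*9 = 9*q)
m(l, Z) = -13035 - 55*l (m(l, Z) = (l + 237)*(9*(-22) + 143) = (237 + l)*(-198 + 143) = (237 + l)*(-55) = -13035 - 55*l)
(-289186 + O(-1434, 1712)) + m(y, -563) = (-289186 + (⅛)*(446 - 1434)/(-1434)) + (-13035 - 55*(-1475)) = (-289186 + (⅛)*(-1/1434)*(-988)) + (-13035 + 81125) = (-289186 + 247/2868) + 68090 = -829385201/2868 + 68090 = -634103081/2868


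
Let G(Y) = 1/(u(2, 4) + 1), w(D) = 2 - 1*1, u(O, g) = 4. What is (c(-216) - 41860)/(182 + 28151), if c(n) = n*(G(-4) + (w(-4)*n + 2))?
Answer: 21604/141665 ≈ 0.15250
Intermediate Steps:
w(D) = 1 (w(D) = 2 - 1 = 1)
G(Y) = ⅕ (G(Y) = 1/(4 + 1) = 1/5 = ⅕)
c(n) = n*(11/5 + n) (c(n) = n*(⅕ + (1*n + 2)) = n*(⅕ + (n + 2)) = n*(⅕ + (2 + n)) = n*(11/5 + n))
(c(-216) - 41860)/(182 + 28151) = ((⅕)*(-216)*(11 + 5*(-216)) - 41860)/(182 + 28151) = ((⅕)*(-216)*(11 - 1080) - 41860)/28333 = ((⅕)*(-216)*(-1069) - 41860)*(1/28333) = (230904/5 - 41860)*(1/28333) = (21604/5)*(1/28333) = 21604/141665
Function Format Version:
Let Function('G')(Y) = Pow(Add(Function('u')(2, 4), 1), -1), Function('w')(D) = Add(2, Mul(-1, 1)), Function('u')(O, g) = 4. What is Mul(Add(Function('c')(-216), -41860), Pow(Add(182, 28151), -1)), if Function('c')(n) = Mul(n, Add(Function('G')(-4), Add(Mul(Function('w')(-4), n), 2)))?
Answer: Rational(21604, 141665) ≈ 0.15250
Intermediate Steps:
Function('w')(D) = 1 (Function('w')(D) = Add(2, -1) = 1)
Function('G')(Y) = Rational(1, 5) (Function('G')(Y) = Pow(Add(4, 1), -1) = Pow(5, -1) = Rational(1, 5))
Function('c')(n) = Mul(n, Add(Rational(11, 5), n)) (Function('c')(n) = Mul(n, Add(Rational(1, 5), Add(Mul(1, n), 2))) = Mul(n, Add(Rational(1, 5), Add(n, 2))) = Mul(n, Add(Rational(1, 5), Add(2, n))) = Mul(n, Add(Rational(11, 5), n)))
Mul(Add(Function('c')(-216), -41860), Pow(Add(182, 28151), -1)) = Mul(Add(Mul(Rational(1, 5), -216, Add(11, Mul(5, -216))), -41860), Pow(Add(182, 28151), -1)) = Mul(Add(Mul(Rational(1, 5), -216, Add(11, -1080)), -41860), Pow(28333, -1)) = Mul(Add(Mul(Rational(1, 5), -216, -1069), -41860), Rational(1, 28333)) = Mul(Add(Rational(230904, 5), -41860), Rational(1, 28333)) = Mul(Rational(21604, 5), Rational(1, 28333)) = Rational(21604, 141665)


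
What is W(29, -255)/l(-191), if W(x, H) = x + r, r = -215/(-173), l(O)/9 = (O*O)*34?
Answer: 872/321871863 ≈ 2.7092e-6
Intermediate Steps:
l(O) = 306*O² (l(O) = 9*((O*O)*34) = 9*(O²*34) = 9*(34*O²) = 306*O²)
r = 215/173 (r = -215*(-1/173) = 215/173 ≈ 1.2428)
W(x, H) = 215/173 + x (W(x, H) = x + 215/173 = 215/173 + x)
W(29, -255)/l(-191) = (215/173 + 29)/((306*(-191)²)) = 5232/(173*((306*36481))) = (5232/173)/11163186 = (5232/173)*(1/11163186) = 872/321871863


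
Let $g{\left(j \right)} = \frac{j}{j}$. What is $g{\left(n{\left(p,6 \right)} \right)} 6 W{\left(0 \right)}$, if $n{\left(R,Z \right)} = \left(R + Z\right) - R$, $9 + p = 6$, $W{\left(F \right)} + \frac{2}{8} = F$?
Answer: $- \frac{3}{2} \approx -1.5$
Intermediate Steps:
$W{\left(F \right)} = - \frac{1}{4} + F$
$p = -3$ ($p = -9 + 6 = -3$)
$n{\left(R,Z \right)} = Z$
$g{\left(j \right)} = 1$
$g{\left(n{\left(p,6 \right)} \right)} 6 W{\left(0 \right)} = 1 \cdot 6 \left(- \frac{1}{4} + 0\right) = 6 \left(- \frac{1}{4}\right) = - \frac{3}{2}$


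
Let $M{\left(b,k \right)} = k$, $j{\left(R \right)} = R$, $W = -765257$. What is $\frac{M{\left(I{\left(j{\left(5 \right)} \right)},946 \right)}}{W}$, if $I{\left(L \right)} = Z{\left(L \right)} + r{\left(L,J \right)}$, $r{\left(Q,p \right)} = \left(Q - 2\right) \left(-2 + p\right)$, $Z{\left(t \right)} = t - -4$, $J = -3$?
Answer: $- \frac{946}{765257} \approx -0.0012362$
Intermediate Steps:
$Z{\left(t \right)} = 4 + t$ ($Z{\left(t \right)} = t + 4 = 4 + t$)
$r{\left(Q,p \right)} = \left(-2 + Q\right) \left(-2 + p\right)$
$I{\left(L \right)} = 14 - 4 L$ ($I{\left(L \right)} = \left(4 + L\right) + \left(4 - 2 L - -6 + L \left(-3\right)\right) = \left(4 + L\right) + \left(4 - 2 L + 6 - 3 L\right) = \left(4 + L\right) - \left(-10 + 5 L\right) = 14 - 4 L$)
$\frac{M{\left(I{\left(j{\left(5 \right)} \right)},946 \right)}}{W} = \frac{946}{-765257} = 946 \left(- \frac{1}{765257}\right) = - \frac{946}{765257}$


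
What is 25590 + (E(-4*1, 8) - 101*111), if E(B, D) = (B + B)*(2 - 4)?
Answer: 14395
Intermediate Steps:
E(B, D) = -4*B (E(B, D) = (2*B)*(-2) = -4*B)
25590 + (E(-4*1, 8) - 101*111) = 25590 + (-(-16) - 101*111) = 25590 + (-4*(-4) - 11211) = 25590 + (16 - 11211) = 25590 - 11195 = 14395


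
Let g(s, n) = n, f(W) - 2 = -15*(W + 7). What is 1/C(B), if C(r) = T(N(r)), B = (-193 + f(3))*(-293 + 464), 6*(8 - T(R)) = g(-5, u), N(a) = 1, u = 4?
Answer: 3/22 ≈ 0.13636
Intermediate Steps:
f(W) = -103 - 15*W (f(W) = 2 - 15*(W + 7) = 2 - 15*(7 + W) = 2 + (-105 - 15*W) = -103 - 15*W)
T(R) = 22/3 (T(R) = 8 - 1/6*4 = 8 - 2/3 = 22/3)
B = -58311 (B = (-193 + (-103 - 15*3))*(-293 + 464) = (-193 + (-103 - 45))*171 = (-193 - 148)*171 = -341*171 = -58311)
C(r) = 22/3
1/C(B) = 1/(22/3) = 3/22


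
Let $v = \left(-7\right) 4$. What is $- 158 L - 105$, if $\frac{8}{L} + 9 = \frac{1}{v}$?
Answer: $\frac{8827}{253} \approx 34.889$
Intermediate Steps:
$v = -28$
$L = - \frac{224}{253}$ ($L = \frac{8}{-9 + \frac{1}{-28}} = \frac{8}{-9 - \frac{1}{28}} = \frac{8}{- \frac{253}{28}} = 8 \left(- \frac{28}{253}\right) = - \frac{224}{253} \approx -0.88538$)
$- 158 L - 105 = \left(-158\right) \left(- \frac{224}{253}\right) - 105 = \frac{35392}{253} - 105 = \frac{8827}{253}$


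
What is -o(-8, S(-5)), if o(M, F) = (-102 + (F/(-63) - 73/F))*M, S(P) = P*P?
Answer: -1326992/1575 ≈ -842.53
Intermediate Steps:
S(P) = P²
o(M, F) = M*(-102 - 73/F - F/63) (o(M, F) = (-102 + (F*(-1/63) - 73/F))*M = (-102 + (-F/63 - 73/F))*M = (-102 + (-73/F - F/63))*M = (-102 - 73/F - F/63)*M = M*(-102 - 73/F - F/63))
-o(-8, S(-5)) = -(-1)*(-8)*(4599 + (-5)²*(6426 + (-5)²))/(63*((-5)²)) = -(-1)*(-8)*(4599 + 25*(6426 + 25))/(63*25) = -(-1)*(-8)*(4599 + 25*6451)/(63*25) = -(-1)*(-8)*(4599 + 161275)/(63*25) = -(-1)*(-8)*165874/(63*25) = -1*1326992/1575 = -1326992/1575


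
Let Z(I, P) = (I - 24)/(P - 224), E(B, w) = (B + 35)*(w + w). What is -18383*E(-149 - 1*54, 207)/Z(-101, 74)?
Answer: 7671446496/5 ≈ 1.5343e+9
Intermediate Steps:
E(B, w) = 2*w*(35 + B) (E(B, w) = (35 + B)*(2*w) = 2*w*(35 + B))
Z(I, P) = (-24 + I)/(-224 + P)
-18383*E(-149 - 1*54, 207)/Z(-101, 74) = -18383*414*(-224 + 74)*(35 + (-149 - 1*54))/(-24 - 101) = -18383/((-125/(-150))/((2*207*(35 + (-149 - 54))))) = -18383/((-1/150*(-125))/((2*207*(35 - 203)))) = -18383/(5/(6*((2*207*(-168))))) = -18383/((⅚)/(-69552)) = -18383/((⅚)*(-1/69552)) = -18383/(-5/417312) = -18383*(-417312/5) = 7671446496/5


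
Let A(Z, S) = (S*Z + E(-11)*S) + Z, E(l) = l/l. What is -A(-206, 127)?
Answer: 26241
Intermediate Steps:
E(l) = 1
A(Z, S) = S + Z + S*Z (A(Z, S) = (S*Z + 1*S) + Z = (S*Z + S) + Z = (S + S*Z) + Z = S + Z + S*Z)
-A(-206, 127) = -(127 - 206 + 127*(-206)) = -(127 - 206 - 26162) = -1*(-26241) = 26241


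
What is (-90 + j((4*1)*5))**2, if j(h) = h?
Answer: 4900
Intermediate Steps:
(-90 + j((4*1)*5))**2 = (-90 + (4*1)*5)**2 = (-90 + 4*5)**2 = (-90 + 20)**2 = (-70)**2 = 4900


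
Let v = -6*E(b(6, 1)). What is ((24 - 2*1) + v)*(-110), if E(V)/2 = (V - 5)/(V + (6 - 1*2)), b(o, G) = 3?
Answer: -19580/7 ≈ -2797.1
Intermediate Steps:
E(V) = 2*(-5 + V)/(4 + V) (E(V) = 2*((V - 5)/(V + (6 - 1*2))) = 2*((-5 + V)/(V + (6 - 2))) = 2*((-5 + V)/(V + 4)) = 2*((-5 + V)/(4 + V)) = 2*(-5 + V)/(4 + V))
v = 24/7 (v = -12*(-5 + 3)/(4 + 3) = -12*(-2)/7 = -6*(-4/7) = 24/7 ≈ 3.4286)
((24 - 2*1) + v)*(-110) = ((24 - 2*1) + 24/7)*(-110) = ((24 - 2) + 24/7)*(-110) = (22 + 24/7)*(-110) = (178/7)*(-110) = -19580/7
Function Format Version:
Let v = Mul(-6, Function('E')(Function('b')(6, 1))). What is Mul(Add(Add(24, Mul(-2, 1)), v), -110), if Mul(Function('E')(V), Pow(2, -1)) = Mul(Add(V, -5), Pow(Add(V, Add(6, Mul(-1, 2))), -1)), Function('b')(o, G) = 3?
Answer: Rational(-19580, 7) ≈ -2797.1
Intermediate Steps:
Function('E')(V) = Mul(2, Pow(Add(4, V), -1), Add(-5, V)) (Function('E')(V) = Mul(2, Mul(Add(V, -5), Pow(Add(V, Add(6, Mul(-1, 2))), -1))) = Mul(2, Mul(Add(-5, V), Pow(Add(V, Add(6, -2)), -1))) = Mul(2, Mul(Add(-5, V), Pow(Add(V, 4), -1))) = Mul(2, Mul(Add(-5, V), Pow(Add(4, V), -1))) = Mul(2, Mul(Pow(Add(4, V), -1), Add(-5, V))) = Mul(2, Pow(Add(4, V), -1), Add(-5, V)))
v = Rational(24, 7) (v = Mul(-6, Mul(2, Pow(Add(4, 3), -1), Add(-5, 3))) = Mul(-6, Mul(2, Pow(7, -1), -2)) = Mul(-6, Mul(2, Rational(1, 7), -2)) = Mul(-6, Rational(-4, 7)) = Rational(24, 7) ≈ 3.4286)
Mul(Add(Add(24, Mul(-2, 1)), v), -110) = Mul(Add(Add(24, Mul(-2, 1)), Rational(24, 7)), -110) = Mul(Add(Add(24, -2), Rational(24, 7)), -110) = Mul(Add(22, Rational(24, 7)), -110) = Mul(Rational(178, 7), -110) = Rational(-19580, 7)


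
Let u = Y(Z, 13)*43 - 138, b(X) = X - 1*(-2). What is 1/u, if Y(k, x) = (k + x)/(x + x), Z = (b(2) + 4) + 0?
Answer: -26/2685 ≈ -0.0096834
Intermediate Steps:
b(X) = 2 + X (b(X) = X + 2 = 2 + X)
Z = 8 (Z = ((2 + 2) + 4) + 0 = (4 + 4) + 0 = 8 + 0 = 8)
Y(k, x) = (k + x)/(2*x) (Y(k, x) = (k + x)/((2*x)) = (k + x)*(1/(2*x)) = (k + x)/(2*x))
u = -2685/26 (u = ((½)*(8 + 13)/13)*43 - 138 = ((½)*(1/13)*21)*43 - 138 = (21/26)*43 - 138 = 903/26 - 138 = -2685/26 ≈ -103.27)
1/u = 1/(-2685/26) = -26/2685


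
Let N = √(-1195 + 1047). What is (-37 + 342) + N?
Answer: 305 + 2*I*√37 ≈ 305.0 + 12.166*I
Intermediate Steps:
N = 2*I*√37 (N = √(-148) = 2*I*√37 ≈ 12.166*I)
(-37 + 342) + N = (-37 + 342) + 2*I*√37 = 305 + 2*I*√37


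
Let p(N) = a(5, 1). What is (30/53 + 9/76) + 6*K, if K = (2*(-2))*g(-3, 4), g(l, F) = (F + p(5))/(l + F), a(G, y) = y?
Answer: -480603/4028 ≈ -119.32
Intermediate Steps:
p(N) = 1
g(l, F) = (1 + F)/(F + l) (g(l, F) = (F + 1)/(l + F) = (1 + F)/(F + l))
K = -20 (K = (2*(-2))*((1 + 4)/(4 - 3)) = -4*5/1 = -4*5 = -20)
(30/53 + 9/76) + 6*K = (30/53 + 9/76) + 6*(-20) = (30*(1/53) + 9*(1/76)) - 120 = (30/53 + 9/76) - 120 = 2757/4028 - 120 = -480603/4028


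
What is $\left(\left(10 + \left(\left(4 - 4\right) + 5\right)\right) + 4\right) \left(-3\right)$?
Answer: $-57$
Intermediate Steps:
$\left(\left(10 + \left(\left(4 - 4\right) + 5\right)\right) + 4\right) \left(-3\right) = \left(\left(10 + \left(0 + 5\right)\right) + 4\right) \left(-3\right) = \left(\left(10 + 5\right) + 4\right) \left(-3\right) = \left(15 + 4\right) \left(-3\right) = 19 \left(-3\right) = -57$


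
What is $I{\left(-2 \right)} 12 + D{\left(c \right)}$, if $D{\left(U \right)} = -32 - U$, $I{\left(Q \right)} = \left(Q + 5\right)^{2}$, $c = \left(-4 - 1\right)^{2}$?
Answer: $51$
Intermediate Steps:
$c = 25$ ($c = \left(-5\right)^{2} = 25$)
$I{\left(Q \right)} = \left(5 + Q\right)^{2}$
$I{\left(-2 \right)} 12 + D{\left(c \right)} = \left(5 - 2\right)^{2} \cdot 12 - 57 = 3^{2} \cdot 12 - 57 = 9 \cdot 12 - 57 = 108 - 57 = 51$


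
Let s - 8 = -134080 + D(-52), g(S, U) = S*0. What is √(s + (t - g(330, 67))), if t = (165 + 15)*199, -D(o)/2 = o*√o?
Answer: 2*√(-24563 + 52*I*√13) ≈ 1.1963 + 313.45*I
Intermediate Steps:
D(o) = -2*o^(3/2) (D(o) = -2*o*√o = -2*o^(3/2))
g(S, U) = 0
t = 35820 (t = 180*199 = 35820)
s = -134072 + 208*I*√13 (s = 8 + (-134080 - (-208)*I*√13) = 8 + (-134080 + 208*I*√13) = -134072 + 208*I*√13 ≈ -1.3407e+5 + 749.96*I)
√(s + (t - g(330, 67))) = √((-134072 + 208*I*√13) + (35820 - 1*0)) = √((-134072 + 208*I*√13) + (35820 + 0)) = √((-134072 + 208*I*√13) + 35820) = √(-98252 + 208*I*√13)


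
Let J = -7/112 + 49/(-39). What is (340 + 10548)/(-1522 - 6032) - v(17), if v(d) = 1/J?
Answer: -2123564/3108471 ≈ -0.68315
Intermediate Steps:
J = -823/624 (J = -7*1/112 + 49*(-1/39) = -1/16 - 49/39 = -823/624 ≈ -1.3189)
v(d) = -624/823 (v(d) = 1/(-823/624) = -624/823)
(340 + 10548)/(-1522 - 6032) - v(17) = (340 + 10548)/(-1522 - 6032) - 1*(-624/823) = 10888/(-7554) + 624/823 = 10888*(-1/7554) + 624/823 = -5444/3777 + 624/823 = -2123564/3108471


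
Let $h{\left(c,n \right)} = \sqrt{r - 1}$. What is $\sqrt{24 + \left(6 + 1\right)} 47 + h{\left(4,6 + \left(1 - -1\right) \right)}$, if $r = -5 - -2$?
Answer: $2 i + 47 \sqrt{31} \approx 261.69 + 2.0 i$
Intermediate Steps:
$r = -3$ ($r = -5 + 2 = -3$)
$h{\left(c,n \right)} = 2 i$ ($h{\left(c,n \right)} = \sqrt{-3 - 1} = \sqrt{-4} = 2 i$)
$\sqrt{24 + \left(6 + 1\right)} 47 + h{\left(4,6 + \left(1 - -1\right) \right)} = \sqrt{24 + \left(6 + 1\right)} 47 + 2 i = \sqrt{24 + 7} \cdot 47 + 2 i = \sqrt{31} \cdot 47 + 2 i = 47 \sqrt{31} + 2 i = 2 i + 47 \sqrt{31}$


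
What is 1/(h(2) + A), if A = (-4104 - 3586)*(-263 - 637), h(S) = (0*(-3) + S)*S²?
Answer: 1/6921008 ≈ 1.4449e-7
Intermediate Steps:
h(S) = S³ (h(S) = (0 + S)*S² = S*S² = S³)
A = 6921000 (A = -7690*(-900) = 6921000)
1/(h(2) + A) = 1/(2³ + 6921000) = 1/(8 + 6921000) = 1/6921008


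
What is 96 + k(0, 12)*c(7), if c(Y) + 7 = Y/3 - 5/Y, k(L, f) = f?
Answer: 220/7 ≈ 31.429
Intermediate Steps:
c(Y) = -7 - 5/Y + Y/3 (c(Y) = -7 + (Y/3 - 5/Y) = -7 + (-5/Y + Y/3) = -7 - 5/Y + Y/3)
96 + k(0, 12)*c(7) = 96 + 12*(-7 - 5/7 + (1/3)*7) = 96 + 12*(-7 - 5*1/7 + 7/3) = 96 + 12*(-7 - 5/7 + 7/3) = 96 + 12*(-113/21) = 96 - 452/7 = 220/7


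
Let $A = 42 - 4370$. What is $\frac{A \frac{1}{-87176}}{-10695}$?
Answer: $- \frac{541}{116543415} \approx -4.642 \cdot 10^{-6}$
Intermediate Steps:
$A = -4328$ ($A = 42 - 4370 = -4328$)
$\frac{A \frac{1}{-87176}}{-10695} = \frac{\left(-4328\right) \frac{1}{-87176}}{-10695} = \left(-4328\right) \left(- \frac{1}{87176}\right) \left(- \frac{1}{10695}\right) = \frac{541}{10897} \left(- \frac{1}{10695}\right) = - \frac{541}{116543415}$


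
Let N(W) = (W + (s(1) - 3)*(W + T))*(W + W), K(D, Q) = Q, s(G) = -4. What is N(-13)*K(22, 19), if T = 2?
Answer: -31616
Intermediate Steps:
N(W) = 2*W*(-14 - 6*W) (N(W) = (W + (-4 - 3)*(W + 2))*(W + W) = (W - 7*(2 + W))*(2*W) = (W + (-14 - 7*W))*(2*W) = (-14 - 6*W)*(2*W) = 2*W*(-14 - 6*W))
N(-13)*K(22, 19) = -4*(-13)*(7 + 3*(-13))*19 = -4*(-13)*(7 - 39)*19 = -4*(-13)*(-32)*19 = -1664*19 = -31616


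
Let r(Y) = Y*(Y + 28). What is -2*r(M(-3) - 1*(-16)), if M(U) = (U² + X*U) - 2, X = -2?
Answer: -3306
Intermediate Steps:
M(U) = -2 + U² - 2*U (M(U) = (U² - 2*U) - 2 = -2 + U² - 2*U)
r(Y) = Y*(28 + Y)
-2*r(M(-3) - 1*(-16)) = -2*((-2 + (-3)² - 2*(-3)) - 1*(-16))*(28 + ((-2 + (-3)² - 2*(-3)) - 1*(-16))) = -2*((-2 + 9 + 6) + 16)*(28 + ((-2 + 9 + 6) + 16)) = -2*(13 + 16)*(28 + (13 + 16)) = -58*(28 + 29) = -58*57 = -2*1653 = -3306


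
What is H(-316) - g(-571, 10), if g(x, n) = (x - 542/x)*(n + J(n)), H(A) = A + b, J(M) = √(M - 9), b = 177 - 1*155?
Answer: 3412615/571 ≈ 5976.6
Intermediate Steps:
b = 22 (b = 177 - 155 = 22)
J(M) = √(-9 + M)
H(A) = 22 + A (H(A) = A + 22 = 22 + A)
g(x, n) = (n + √(-9 + n))*(x - 542/x) (g(x, n) = (x - 542/x)*(n + √(-9 + n)) = (n + √(-9 + n))*(x - 542/x))
H(-316) - g(-571, 10) = (22 - 316) - (-542*10 - 542*√(-9 + 10) + (-571)²*(10 + √(-9 + 10)))/(-571) = -294 - (-1)*(-5420 - 542*√1 + 326041*(10 + √1))/571 = -294 - (-1)*(-5420 - 542*1 + 326041*(10 + 1))/571 = -294 - (-1)*(-5420 - 542 + 326041*11)/571 = -294 - (-1)*(-5420 - 542 + 3586451)/571 = -294 - (-1)*3580489/571 = -294 - 1*(-3580489/571) = -294 + 3580489/571 = 3412615/571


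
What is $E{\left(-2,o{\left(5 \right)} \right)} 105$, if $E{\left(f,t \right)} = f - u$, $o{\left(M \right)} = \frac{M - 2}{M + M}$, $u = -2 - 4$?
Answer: $420$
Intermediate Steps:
$u = -6$
$o{\left(M \right)} = \frac{-2 + M}{2 M}$
$E{\left(f,t \right)} = 6 + f$ ($E{\left(f,t \right)} = f - -6 = f + 6 = 6 + f$)
$E{\left(-2,o{\left(5 \right)} \right)} 105 = \left(6 - 2\right) 105 = 4 \cdot 105 = 420$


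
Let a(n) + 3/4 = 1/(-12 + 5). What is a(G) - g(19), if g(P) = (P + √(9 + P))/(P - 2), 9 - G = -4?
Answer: -957/476 - 2*√7/17 ≈ -2.3218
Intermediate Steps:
G = 13 (G = 9 - 1*(-4) = 9 + 4 = 13)
g(P) = (P + √(9 + P))/(-2 + P)
a(n) = -25/28 (a(n) = -¾ + 1/(-12 + 5) = -¾ + 1/(-7) = -¾ - ⅐ = -25/28)
a(G) - g(19) = -25/28 - (19 + √(9 + 19))/(-2 + 19) = -25/28 - (19 + √28)/17 = -25/28 - (19 + 2*√7)/17 = -25/28 - (19/17 + 2*√7/17) = -25/28 + (-19/17 - 2*√7/17) = -957/476 - 2*√7/17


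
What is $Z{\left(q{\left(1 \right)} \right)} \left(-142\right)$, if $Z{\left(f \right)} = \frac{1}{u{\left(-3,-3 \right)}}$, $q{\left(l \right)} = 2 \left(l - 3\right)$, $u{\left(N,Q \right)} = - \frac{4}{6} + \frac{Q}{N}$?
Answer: $-426$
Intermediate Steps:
$u{\left(N,Q \right)} = - \frac{2}{3} + \frac{Q}{N}$ ($u{\left(N,Q \right)} = \left(-4\right) \frac{1}{6} + \frac{Q}{N} = - \frac{2}{3} + \frac{Q}{N}$)
$q{\left(l \right)} = -6 + 2 l$ ($q{\left(l \right)} = 2 \left(-3 + l\right) = -6 + 2 l$)
$Z{\left(f \right)} = 3$ ($Z{\left(f \right)} = \frac{1}{- \frac{2}{3} - \frac{3}{-3}} = \frac{1}{- \frac{2}{3} - -1} = \frac{1}{- \frac{2}{3} + 1} = \frac{1}{\frac{1}{3}} = 3$)
$Z{\left(q{\left(1 \right)} \right)} \left(-142\right) = 3 \left(-142\right) = -426$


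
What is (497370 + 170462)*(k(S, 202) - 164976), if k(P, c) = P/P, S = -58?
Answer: -110175584200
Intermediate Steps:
k(P, c) = 1
(497370 + 170462)*(k(S, 202) - 164976) = (497370 + 170462)*(1 - 164976) = 667832*(-164975) = -110175584200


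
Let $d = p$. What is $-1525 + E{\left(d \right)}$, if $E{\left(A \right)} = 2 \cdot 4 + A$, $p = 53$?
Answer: $-1464$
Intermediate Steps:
$d = 53$
$E{\left(A \right)} = 8 + A$
$-1525 + E{\left(d \right)} = -1525 + \left(8 + 53\right) = -1525 + 61 = -1464$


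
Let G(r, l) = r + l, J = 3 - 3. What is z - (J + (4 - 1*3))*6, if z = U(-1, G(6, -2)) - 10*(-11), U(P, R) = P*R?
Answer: 100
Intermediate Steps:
J = 0
G(r, l) = l + r
z = 106 (z = -(-2 + 6) - 10*(-11) = -1*4 + 110 = -4 + 110 = 106)
z - (J + (4 - 1*3))*6 = 106 - (0 + (4 - 1*3))*6 = 106 - (0 + (4 - 3))*6 = 106 - (0 + 1)*6 = 106 - 6 = 100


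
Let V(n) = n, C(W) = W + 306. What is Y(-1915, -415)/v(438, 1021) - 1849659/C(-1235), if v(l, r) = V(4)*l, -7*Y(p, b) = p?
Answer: 22685997011/11393256 ≈ 1991.2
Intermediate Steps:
Y(p, b) = -p/7
C(W) = 306 + W
v(l, r) = 4*l
Y(-1915, -415)/v(438, 1021) - 1849659/C(-1235) = (-1/7*(-1915))/((4*438)) - 1849659/(306 - 1235) = (1915/7)/1752 - 1849659/(-929) = (1915/7)*(1/1752) - 1849659*(-1/929) = 1915/12264 + 1849659/929 = 22685997011/11393256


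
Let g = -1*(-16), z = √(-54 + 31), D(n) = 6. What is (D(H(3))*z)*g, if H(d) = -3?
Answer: 96*I*√23 ≈ 460.4*I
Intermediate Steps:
z = I*√23 (z = √(-23) = I*√23 ≈ 4.7958*I)
g = 16
(D(H(3))*z)*g = (6*(I*√23))*16 = (6*I*√23)*16 = 96*I*√23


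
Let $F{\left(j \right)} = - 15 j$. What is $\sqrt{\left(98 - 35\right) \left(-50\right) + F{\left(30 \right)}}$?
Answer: $60 i \approx 60.0 i$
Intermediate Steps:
$\sqrt{\left(98 - 35\right) \left(-50\right) + F{\left(30 \right)}} = \sqrt{\left(98 - 35\right) \left(-50\right) - 450} = \sqrt{63 \left(-50\right) - 450} = \sqrt{-3150 - 450} = \sqrt{-3600} = 60 i$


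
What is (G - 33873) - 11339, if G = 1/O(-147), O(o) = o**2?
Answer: -976986107/21609 ≈ -45212.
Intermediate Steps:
G = 1/21609 (G = 1/((-147)**2) = 1/21609 ≈ 4.6277e-5)
(G - 33873) - 11339 = (1/21609 - 33873) - 11339 = -731961656/21609 - 11339 = -976986107/21609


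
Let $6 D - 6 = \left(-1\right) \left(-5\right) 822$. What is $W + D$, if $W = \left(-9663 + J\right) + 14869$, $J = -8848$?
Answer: $-2956$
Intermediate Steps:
$D = 686$ ($D = 1 + \frac{\left(-1\right) \left(-5\right) 822}{6} = 1 + \frac{5 \cdot 822}{6} = 1 + \frac{1}{6} \cdot 4110 = 1 + 685 = 686$)
$W = -3642$ ($W = \left(-9663 - 8848\right) + 14869 = -18511 + 14869 = -3642$)
$W + D = -3642 + 686 = -2956$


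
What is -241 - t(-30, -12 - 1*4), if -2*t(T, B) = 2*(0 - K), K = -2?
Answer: -239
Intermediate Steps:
t(T, B) = -2 (t(T, B) = -(0 - 1*(-2)) = -(0 + 2) = -2)
-241 - t(-30, -12 - 1*4) = -241 - 1*(-2) = -241 + 2 = -239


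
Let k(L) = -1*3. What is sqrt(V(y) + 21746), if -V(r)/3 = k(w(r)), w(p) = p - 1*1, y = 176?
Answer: sqrt(21755) ≈ 147.50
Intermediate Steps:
w(p) = -1 + p (w(p) = p - 1 = -1 + p)
k(L) = -3
V(r) = 9 (V(r) = -3*(-3) = 9)
sqrt(V(y) + 21746) = sqrt(9 + 21746) = sqrt(21755)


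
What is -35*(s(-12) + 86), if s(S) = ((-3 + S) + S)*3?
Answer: -175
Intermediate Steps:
s(S) = -9 + 6*S (s(S) = (-3 + 2*S)*3 = -9 + 6*S)
-35*(s(-12) + 86) = -35*((-9 + 6*(-12)) + 86) = -35*((-9 - 72) + 86) = -35*(-81 + 86) = -35*5 = -175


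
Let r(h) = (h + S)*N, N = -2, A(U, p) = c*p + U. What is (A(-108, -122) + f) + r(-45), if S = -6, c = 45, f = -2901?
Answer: -8397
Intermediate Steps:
A(U, p) = U + 45*p (A(U, p) = 45*p + U = U + 45*p)
r(h) = 12 - 2*h (r(h) = (h - 6)*(-2) = (-6 + h)*(-2) = 12 - 2*h)
(A(-108, -122) + f) + r(-45) = ((-108 + 45*(-122)) - 2901) + (12 - 2*(-45)) = ((-108 - 5490) - 2901) + (12 + 90) = (-5598 - 2901) + 102 = -8499 + 102 = -8397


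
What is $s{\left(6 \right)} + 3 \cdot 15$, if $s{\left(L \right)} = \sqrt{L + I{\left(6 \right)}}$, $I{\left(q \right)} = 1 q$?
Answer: $45 + 2 \sqrt{3} \approx 48.464$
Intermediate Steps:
$I{\left(q \right)} = q$
$s{\left(L \right)} = \sqrt{6 + L}$ ($s{\left(L \right)} = \sqrt{L + 6} = \sqrt{6 + L}$)
$s{\left(6 \right)} + 3 \cdot 15 = \sqrt{6 + 6} + 3 \cdot 15 = \sqrt{12} + 45 = 2 \sqrt{3} + 45 = 45 + 2 \sqrt{3}$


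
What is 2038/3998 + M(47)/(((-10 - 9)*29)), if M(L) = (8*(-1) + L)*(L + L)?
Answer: -6766865/1101449 ≈ -6.1436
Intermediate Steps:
M(L) = 2*L*(-8 + L) (M(L) = (-8 + L)*(2*L) = 2*L*(-8 + L))
2038/3998 + M(47)/(((-10 - 9)*29)) = 2038/3998 + (2*47*(-8 + 47))/(((-10 - 9)*29)) = 2038*(1/3998) + (2*47*39)/((-19*29)) = 1019/1999 + 3666/(-551) = 1019/1999 + 3666*(-1/551) = 1019/1999 - 3666/551 = -6766865/1101449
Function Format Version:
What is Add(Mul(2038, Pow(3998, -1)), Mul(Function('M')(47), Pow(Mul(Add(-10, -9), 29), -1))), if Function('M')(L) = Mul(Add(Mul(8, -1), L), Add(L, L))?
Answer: Rational(-6766865, 1101449) ≈ -6.1436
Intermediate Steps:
Function('M')(L) = Mul(2, L, Add(-8, L)) (Function('M')(L) = Mul(Add(-8, L), Mul(2, L)) = Mul(2, L, Add(-8, L)))
Add(Mul(2038, Pow(3998, -1)), Mul(Function('M')(47), Pow(Mul(Add(-10, -9), 29), -1))) = Add(Mul(2038, Pow(3998, -1)), Mul(Mul(2, 47, Add(-8, 47)), Pow(Mul(Add(-10, -9), 29), -1))) = Add(Mul(2038, Rational(1, 3998)), Mul(Mul(2, 47, 39), Pow(Mul(-19, 29), -1))) = Add(Rational(1019, 1999), Mul(3666, Pow(-551, -1))) = Add(Rational(1019, 1999), Mul(3666, Rational(-1, 551))) = Add(Rational(1019, 1999), Rational(-3666, 551)) = Rational(-6766865, 1101449)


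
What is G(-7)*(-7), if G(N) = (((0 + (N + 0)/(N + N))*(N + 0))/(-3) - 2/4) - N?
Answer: -161/3 ≈ -53.667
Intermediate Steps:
G(N) = -1/2 - 7*N/6 (G(N) = (((0 + N/((2*N)))*N)*(-1/3) - 2*1/4) - N = (((0 + N*(1/(2*N)))*N)*(-1/3) - 1/2) - N = (((0 + 1/2)*N)*(-1/3) - 1/2) - N = ((N/2)*(-1/3) - 1/2) - N = (-N/6 - 1/2) - N = (-1/2 - N/6) - N = -1/2 - 7*N/6)
G(-7)*(-7) = (-1/2 - 7/6*(-7))*(-7) = (-1/2 + 49/6)*(-7) = (23/3)*(-7) = -161/3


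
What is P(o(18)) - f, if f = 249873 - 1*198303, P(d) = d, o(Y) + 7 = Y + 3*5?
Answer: -51544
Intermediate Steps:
o(Y) = 8 + Y (o(Y) = -7 + (Y + 3*5) = -7 + (Y + 15) = -7 + (15 + Y) = 8 + Y)
f = 51570 (f = 249873 - 198303 = 51570)
P(o(18)) - f = (8 + 18) - 1*51570 = 26 - 51570 = -51544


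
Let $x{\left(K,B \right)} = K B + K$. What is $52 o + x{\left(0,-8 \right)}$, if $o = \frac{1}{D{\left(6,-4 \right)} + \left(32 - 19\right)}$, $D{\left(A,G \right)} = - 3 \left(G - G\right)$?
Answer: $4$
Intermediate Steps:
$D{\left(A,G \right)} = 0$ ($D{\left(A,G \right)} = \left(-3\right) 0 = 0$)
$o = \frac{1}{13}$ ($o = \frac{1}{0 + \left(32 - 19\right)} = \frac{1}{0 + 13} = \frac{1}{13} \approx 0.076923$)
$x{\left(K,B \right)} = K + B K$ ($x{\left(K,B \right)} = B K + K = K + B K$)
$52 o + x{\left(0,-8 \right)} = 52 \cdot \frac{1}{13} + 0 \left(1 - 8\right) = 4 + 0 \left(-7\right) = 4 + 0 = 4$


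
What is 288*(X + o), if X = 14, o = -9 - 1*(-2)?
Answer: 2016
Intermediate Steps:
o = -7 (o = -9 + 2 = -7)
288*(X + o) = 288*(14 - 7) = 288*7 = 2016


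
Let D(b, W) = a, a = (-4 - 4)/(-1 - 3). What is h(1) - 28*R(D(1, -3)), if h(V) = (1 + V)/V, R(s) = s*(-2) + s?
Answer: 58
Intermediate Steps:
a = 2 (a = -8/(-4) = -8*(-¼) = 2)
D(b, W) = 2
R(s) = -s (R(s) = -2*s + s = -s)
h(V) = (1 + V)/V
h(1) - 28*R(D(1, -3)) = (1 + 1)/1 - (-28)*2 = 1*2 - 28*(-2) = 2 + 56 = 58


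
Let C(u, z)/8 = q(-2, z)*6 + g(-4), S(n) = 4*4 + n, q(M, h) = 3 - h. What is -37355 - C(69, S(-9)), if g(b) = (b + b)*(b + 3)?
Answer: -37227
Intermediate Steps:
g(b) = 2*b*(3 + b) (g(b) = (2*b)*(3 + b) = 2*b*(3 + b))
S(n) = 16 + n
C(u, z) = 208 - 48*z (C(u, z) = 8*((3 - z)*6 + 2*(-4)*(3 - 4)) = 8*((18 - 6*z) + 2*(-4)*(-1)) = 8*((18 - 6*z) + 8) = 8*(26 - 6*z) = 208 - 48*z)
-37355 - C(69, S(-9)) = -37355 - (208 - 48*(16 - 9)) = -37355 - (208 - 48*7) = -37355 - (208 - 336) = -37355 - 1*(-128) = -37355 + 128 = -37227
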